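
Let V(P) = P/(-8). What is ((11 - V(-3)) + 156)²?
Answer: 1776889/64 ≈ 27764.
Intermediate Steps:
V(P) = -P/8 (V(P) = P*(-⅛) = -P/8)
((11 - V(-3)) + 156)² = ((11 - (-1)*(-3)/8) + 156)² = ((11 - 1*3/8) + 156)² = ((11 - 3/8) + 156)² = (85/8 + 156)² = (1333/8)² = 1776889/64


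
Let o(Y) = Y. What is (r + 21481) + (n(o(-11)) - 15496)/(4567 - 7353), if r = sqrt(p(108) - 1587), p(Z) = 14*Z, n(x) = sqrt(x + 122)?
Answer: 29930781/1393 - sqrt(111)/2786 + 5*I*sqrt(3) ≈ 21487.0 + 8.6602*I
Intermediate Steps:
n(x) = sqrt(122 + x)
r = 5*I*sqrt(3) (r = sqrt(14*108 - 1587) = sqrt(1512 - 1587) = sqrt(-75) = 5*I*sqrt(3) ≈ 8.6602*I)
(r + 21481) + (n(o(-11)) - 15496)/(4567 - 7353) = (5*I*sqrt(3) + 21481) + (sqrt(122 - 11) - 15496)/(4567 - 7353) = (21481 + 5*I*sqrt(3)) + (sqrt(111) - 15496)/(-2786) = (21481 + 5*I*sqrt(3)) + (-15496 + sqrt(111))*(-1/2786) = (21481 + 5*I*sqrt(3)) + (7748/1393 - sqrt(111)/2786) = 29930781/1393 - sqrt(111)/2786 + 5*I*sqrt(3)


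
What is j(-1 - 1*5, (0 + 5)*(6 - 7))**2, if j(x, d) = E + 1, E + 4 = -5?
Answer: 64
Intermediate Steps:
E = -9 (E = -4 - 5 = -9)
j(x, d) = -8 (j(x, d) = -9 + 1 = -8)
j(-1 - 1*5, (0 + 5)*(6 - 7))**2 = (-8)**2 = 64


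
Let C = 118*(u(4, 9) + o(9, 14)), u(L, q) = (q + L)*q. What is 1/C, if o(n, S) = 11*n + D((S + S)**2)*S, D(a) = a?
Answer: 1/1320656 ≈ 7.5720e-7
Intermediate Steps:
o(n, S) = 4*S**3 + 11*n (o(n, S) = 11*n + (S + S)**2*S = 11*n + (2*S)**2*S = 11*n + (4*S**2)*S = 11*n + 4*S**3 = 4*S**3 + 11*n)
u(L, q) = q*(L + q) (u(L, q) = (L + q)*q = q*(L + q))
C = 1320656 (C = 118*(9*(4 + 9) + (4*14**3 + 11*9)) = 118*(9*13 + (4*2744 + 99)) = 118*(117 + (10976 + 99)) = 118*(117 + 11075) = 118*11192 = 1320656)
1/C = 1/1320656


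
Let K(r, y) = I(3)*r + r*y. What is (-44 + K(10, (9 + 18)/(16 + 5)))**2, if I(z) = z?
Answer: 64/49 ≈ 1.3061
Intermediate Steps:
K(r, y) = 3*r + r*y
(-44 + K(10, (9 + 18)/(16 + 5)))**2 = (-44 + 10*(3 + (9 + 18)/(16 + 5)))**2 = (-44 + 10*(3 + 27/21))**2 = (-44 + 10*(3 + 27*(1/21)))**2 = (-44 + 10*(3 + 9/7))**2 = (-44 + 10*(30/7))**2 = (-44 + 300/7)**2 = (-8/7)**2 = 64/49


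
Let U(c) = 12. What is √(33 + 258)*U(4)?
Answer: 12*√291 ≈ 204.70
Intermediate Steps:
√(33 + 258)*U(4) = √(33 + 258)*12 = √291*12 = 12*√291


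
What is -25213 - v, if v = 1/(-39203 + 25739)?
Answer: -339467831/13464 ≈ -25213.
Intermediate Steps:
v = -1/13464 (v = 1/(-13464) = -1/13464 ≈ -7.4272e-5)
-25213 - v = -25213 - 1*(-1/13464) = -25213 + 1/13464 = -339467831/13464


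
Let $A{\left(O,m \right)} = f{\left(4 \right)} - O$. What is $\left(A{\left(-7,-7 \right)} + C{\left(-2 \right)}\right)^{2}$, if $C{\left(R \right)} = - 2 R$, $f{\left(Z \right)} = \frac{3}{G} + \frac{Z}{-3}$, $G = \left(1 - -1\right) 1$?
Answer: $\frac{4489}{36} \approx 124.69$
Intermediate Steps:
$G = 2$ ($G = \left(1 + 1\right) 1 = 2 \cdot 1 = 2$)
$f{\left(Z \right)} = \frac{3}{2} - \frac{Z}{3}$ ($f{\left(Z \right)} = \frac{3}{2} + \frac{Z}{-3} = 3 \cdot \frac{1}{2} + Z \left(- \frac{1}{3}\right) = \frac{3}{2} - \frac{Z}{3}$)
$A{\left(O,m \right)} = \frac{1}{6} - O$ ($A{\left(O,m \right)} = \left(\frac{3}{2} - \frac{4}{3}\right) - O = \frac{1}{6} - O$)
$\left(A{\left(-7,-7 \right)} + C{\left(-2 \right)}\right)^{2} = \left(\left(\frac{1}{6} - -7\right) - -4\right)^{2} = \left(\left(\frac{1}{6} + 7\right) + 4\right)^{2} = \left(\frac{43}{6} + 4\right)^{2} = \left(\frac{67}{6}\right)^{2} = \frac{4489}{36}$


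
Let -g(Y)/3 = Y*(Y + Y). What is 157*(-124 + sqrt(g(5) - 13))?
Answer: -19468 + 157*I*sqrt(163) ≈ -19468.0 + 2004.4*I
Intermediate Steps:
g(Y) = -6*Y**2 (g(Y) = -3*Y*(Y + Y) = -3*Y*2*Y = -6*Y**2)
157*(-124 + sqrt(g(5) - 13)) = 157*(-124 + sqrt(-6*5**2 - 13)) = 157*(-124 + sqrt(-6*25 - 13)) = 157*(-124 + sqrt(-150 - 13)) = 157*(-124 + sqrt(-163)) = 157*(-124 + I*sqrt(163)) = -19468 + 157*I*sqrt(163)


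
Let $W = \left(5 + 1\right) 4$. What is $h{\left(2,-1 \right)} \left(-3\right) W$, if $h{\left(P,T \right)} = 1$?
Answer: $-72$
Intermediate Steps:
$W = 24$ ($W = 6 \cdot 4 = 24$)
$h{\left(2,-1 \right)} \left(-3\right) W = 1 \left(-3\right) 24 = \left(-3\right) 24 = -72$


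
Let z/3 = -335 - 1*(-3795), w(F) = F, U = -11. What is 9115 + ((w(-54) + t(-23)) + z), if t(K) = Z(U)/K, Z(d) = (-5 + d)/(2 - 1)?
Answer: 447159/23 ≈ 19442.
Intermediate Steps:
z = 10380 (z = 3*(-335 - 1*(-3795)) = 3*(-335 + 3795) = 3*3460 = 10380)
Z(d) = -5 + d (Z(d) = (-5 + d)/1 = (-5 + d)*1 = -5 + d)
t(K) = -16/K (t(K) = (-5 - 11)/K = -16/K)
9115 + ((w(-54) + t(-23)) + z) = 9115 + ((-54 - 16/(-23)) + 10380) = 9115 + ((-54 - 16*(-1/23)) + 10380) = 9115 + ((-54 + 16/23) + 10380) = 9115 + (-1226/23 + 10380) = 9115 + 237514/23 = 447159/23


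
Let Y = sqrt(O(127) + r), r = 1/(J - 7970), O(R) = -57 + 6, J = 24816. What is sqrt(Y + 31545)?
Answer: sqrt(8952083501220 + 16846*I*sqrt(14473156670))/16846 ≈ 177.61 + 0.020104*I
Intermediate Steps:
O(R) = -51
r = 1/16846 (r = 1/(24816 - 7970) = 1/16846 ≈ 5.9361e-5)
Y = I*sqrt(14473156670)/16846 (Y = sqrt(-51 + 1/16846) = sqrt(-859145/16846) = I*sqrt(14473156670)/16846 ≈ 7.1414*I)
sqrt(Y + 31545) = sqrt(I*sqrt(14473156670)/16846 + 31545) = sqrt(31545 + I*sqrt(14473156670)/16846)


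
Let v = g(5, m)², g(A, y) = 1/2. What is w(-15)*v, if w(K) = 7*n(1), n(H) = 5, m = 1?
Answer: 35/4 ≈ 8.7500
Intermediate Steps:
g(A, y) = ½
w(K) = 35 (w(K) = 7*5 = 35)
v = ¼ (v = (½)² = ¼ ≈ 0.25000)
w(-15)*v = 35*(¼) = 35/4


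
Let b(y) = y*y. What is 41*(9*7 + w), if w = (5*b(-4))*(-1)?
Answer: -697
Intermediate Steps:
b(y) = y²
w = -80 (w = (5*(-4)²)*(-1) = (5*16)*(-1) = 80*(-1) = -80)
41*(9*7 + w) = 41*(9*7 - 80) = 41*(63 - 80) = 41*(-17) = -697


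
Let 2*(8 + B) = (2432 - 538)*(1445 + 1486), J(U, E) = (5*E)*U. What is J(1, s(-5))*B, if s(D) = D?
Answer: -69391225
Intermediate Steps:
J(U, E) = 5*E*U
B = 2775649 (B = -8 + ((2432 - 538)*(1445 + 1486))/2 = -8 + (1894*2931)/2 = -8 + (1/2)*5551314 = -8 + 2775657 = 2775649)
J(1, s(-5))*B = (5*(-5)*1)*2775649 = -25*2775649 = -69391225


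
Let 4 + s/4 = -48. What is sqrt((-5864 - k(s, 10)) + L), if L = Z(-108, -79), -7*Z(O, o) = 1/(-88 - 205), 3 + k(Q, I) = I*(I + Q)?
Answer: I*sqrt(16325816430)/2051 ≈ 62.298*I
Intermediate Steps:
s = -208 (s = -16 + 4*(-48) = -16 - 192 = -208)
k(Q, I) = -3 + I*(I + Q)
Z(O, o) = 1/2051 (Z(O, o) = -1/(7*(-88 - 205)) = -1/7/(-293) = -1/7*(-1/293) = 1/2051)
L = 1/2051 ≈ 0.00048757
sqrt((-5864 - k(s, 10)) + L) = sqrt((-5864 - (-3 + 10**2 + 10*(-208))) + 1/2051) = sqrt((-5864 - (-3 + 100 - 2080)) + 1/2051) = sqrt((-5864 - 1*(-1983)) + 1/2051) = sqrt((-5864 + 1983) + 1/2051) = sqrt(-3881 + 1/2051) = sqrt(-7959930/2051) = I*sqrt(16325816430)/2051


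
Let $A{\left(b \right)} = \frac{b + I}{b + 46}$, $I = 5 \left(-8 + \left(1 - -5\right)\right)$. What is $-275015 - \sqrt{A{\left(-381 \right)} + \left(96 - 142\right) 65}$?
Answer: $-275015 - \frac{3 i \sqrt{37269085}}{335} \approx -2.7502 \cdot 10^{5} - 54.67 i$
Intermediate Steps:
$I = -10$ ($I = 5 \left(-8 + \left(1 + 5\right)\right) = 5 \left(-8 + 6\right) = 5 \left(-2\right) = -10$)
$A{\left(b \right)} = \frac{-10 + b}{46 + b}$ ($A{\left(b \right)} = \frac{b - 10}{b + 46} = \frac{-10 + b}{46 + b}$)
$-275015 - \sqrt{A{\left(-381 \right)} + \left(96 - 142\right) 65} = -275015 - \sqrt{\frac{-10 - 381}{46 - 381} + \left(96 - 142\right) 65} = -275015 - \sqrt{\frac{1}{-335} \left(-391\right) - 2990} = -275015 - \sqrt{\left(- \frac{1}{335}\right) \left(-391\right) - 2990} = -275015 - \sqrt{\frac{391}{335} - 2990} = -275015 - \sqrt{- \frac{1001259}{335}} = -275015 - \frac{3 i \sqrt{37269085}}{335}$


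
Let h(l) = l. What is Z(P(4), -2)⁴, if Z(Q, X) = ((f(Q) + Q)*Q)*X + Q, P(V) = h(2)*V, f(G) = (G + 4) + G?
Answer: 37480960000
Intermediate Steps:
f(G) = 4 + 2*G (f(G) = (4 + G) + G = 4 + 2*G)
P(V) = 2*V
Z(Q, X) = Q + Q*X*(4 + 3*Q) (Z(Q, X) = (((4 + 2*Q) + Q)*Q)*X + Q = ((4 + 3*Q)*Q)*X + Q = (Q*(4 + 3*Q))*X + Q = Q*X*(4 + 3*Q) + Q = Q + Q*X*(4 + 3*Q))
Z(P(4), -2)⁴ = ((2*4)*(1 + 4*(-2) + 3*(2*4)*(-2)))⁴ = (8*(1 - 8 + 3*8*(-2)))⁴ = (8*(1 - 8 - 48))⁴ = (8*(-55))⁴ = (-440)⁴ = 37480960000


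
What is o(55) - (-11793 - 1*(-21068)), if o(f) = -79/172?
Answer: -1595379/172 ≈ -9275.5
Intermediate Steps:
o(f) = -79/172 (o(f) = -79*1/172 = -79/172)
o(55) - (-11793 - 1*(-21068)) = -79/172 - (-11793 - 1*(-21068)) = -79/172 - (-11793 + 21068) = -79/172 - 1*9275 = -79/172 - 9275 = -1595379/172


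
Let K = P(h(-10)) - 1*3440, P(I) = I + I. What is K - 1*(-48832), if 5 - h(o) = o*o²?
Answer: 47402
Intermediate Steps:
h(o) = 5 - o³ (h(o) = 5 - o*o² = 5 - o³)
P(I) = 2*I
K = -1430 (K = 2*(5 - 1*(-10)³) - 1*3440 = 2*(5 - 1*(-1000)) - 3440 = 2*(5 + 1000) - 3440 = 2*1005 - 3440 = 2010 - 3440 = -1430)
K - 1*(-48832) = -1430 - 1*(-48832) = -1430 + 48832 = 47402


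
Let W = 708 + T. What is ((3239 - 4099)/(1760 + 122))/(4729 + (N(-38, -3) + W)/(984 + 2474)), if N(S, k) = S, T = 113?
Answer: -297388/3077759753 ≈ -9.6625e-5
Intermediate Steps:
W = 821 (W = 708 + 113 = 821)
((3239 - 4099)/(1760 + 122))/(4729 + (N(-38, -3) + W)/(984 + 2474)) = ((3239 - 4099)/(1760 + 122))/(4729 + (-38 + 821)/(984 + 2474)) = (-860/1882)/(4729 + 783/3458) = (-860*1/1882)/(4729 + 783*(1/3458)) = -430/(941*(4729 + 783/3458)) = -430/(941*16353665/3458) = -430/941*3458/16353665 = -297388/3077759753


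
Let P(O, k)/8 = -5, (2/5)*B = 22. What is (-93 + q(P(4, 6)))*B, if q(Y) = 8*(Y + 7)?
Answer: -19635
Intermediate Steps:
B = 55 (B = (5/2)*22 = 55)
P(O, k) = -40 (P(O, k) = 8*(-5) = -40)
q(Y) = 56 + 8*Y (q(Y) = 8*(7 + Y) = 56 + 8*Y)
(-93 + q(P(4, 6)))*B = (-93 + (56 + 8*(-40)))*55 = (-93 + (56 - 320))*55 = (-93 - 264)*55 = -357*55 = -19635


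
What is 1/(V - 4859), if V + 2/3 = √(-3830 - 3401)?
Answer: -43737/212612320 - 9*I*√7231/212612320 ≈ -0.00020571 - 3.5996e-6*I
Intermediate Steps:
V = -⅔ + I*√7231 (V = -⅔ + √(-3830 - 3401) = -⅔ + √(-7231) = -⅔ + I*√7231 ≈ -0.66667 + 85.035*I)
1/(V - 4859) = 1/((-⅔ + I*√7231) - 4859) = 1/(-14579/3 + I*√7231)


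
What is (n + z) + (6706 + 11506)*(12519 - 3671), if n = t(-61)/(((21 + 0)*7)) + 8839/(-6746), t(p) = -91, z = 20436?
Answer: 22830922319875/141666 ≈ 1.6116e+8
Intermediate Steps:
n = -273317/141666 (n = -91*1/(7*(21 + 0)) + 8839/(-6746) = -91/(21*7) + 8839*(-1/6746) = -91/147 - 8839/6746 = -91*1/147 - 8839/6746 = -13/21 - 8839/6746 = -273317/141666 ≈ -1.9293)
(n + z) + (6706 + 11506)*(12519 - 3671) = (-273317/141666 + 20436) + (6706 + 11506)*(12519 - 3671) = 2894813059/141666 + 18212*8848 = 2894813059/141666 + 161139776 = 22830922319875/141666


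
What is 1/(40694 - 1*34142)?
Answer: 1/6552 ≈ 0.00015263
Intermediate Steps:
1/(40694 - 1*34142) = 1/(40694 - 34142) = 1/6552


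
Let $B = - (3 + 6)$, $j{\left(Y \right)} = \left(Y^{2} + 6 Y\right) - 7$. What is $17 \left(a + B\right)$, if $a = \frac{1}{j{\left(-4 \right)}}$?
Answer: $- \frac{2312}{15} \approx -154.13$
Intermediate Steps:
$j{\left(Y \right)} = -7 + Y^{2} + 6 Y$
$a = - \frac{1}{15}$ ($a = \frac{1}{-7 + \left(-4\right)^{2} + 6 \left(-4\right)} = \frac{1}{-7 + 16 - 24} = \frac{1}{-15} = - \frac{1}{15} \approx -0.066667$)
$B = -9$ ($B = \left(-1\right) 9 = -9$)
$17 \left(a + B\right) = 17 \left(- \frac{1}{15} - 9\right) = 17 \left(- \frac{136}{15}\right) = - \frac{2312}{15}$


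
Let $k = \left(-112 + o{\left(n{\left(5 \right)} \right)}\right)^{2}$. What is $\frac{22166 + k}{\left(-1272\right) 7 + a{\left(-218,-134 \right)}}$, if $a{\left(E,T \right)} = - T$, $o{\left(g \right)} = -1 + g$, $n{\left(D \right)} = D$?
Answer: $- \frac{3383}{877} \approx -3.8575$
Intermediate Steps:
$k = 11664$ ($k = \left(-112 + \left(-1 + 5\right)\right)^{2} = \left(-112 + 4\right)^{2} = \left(-108\right)^{2} = 11664$)
$\frac{22166 + k}{\left(-1272\right) 7 + a{\left(-218,-134 \right)}} = \frac{22166 + 11664}{\left(-1272\right) 7 - -134} = \frac{33830}{-8904 + 134} = \frac{33830}{-8770} = 33830 \left(- \frac{1}{8770}\right) = - \frac{3383}{877}$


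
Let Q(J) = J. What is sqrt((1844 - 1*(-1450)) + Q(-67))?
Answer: sqrt(3227) ≈ 56.807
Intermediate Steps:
sqrt((1844 - 1*(-1450)) + Q(-67)) = sqrt((1844 - 1*(-1450)) - 67) = sqrt((1844 + 1450) - 67) = sqrt(3294 - 67) = sqrt(3227)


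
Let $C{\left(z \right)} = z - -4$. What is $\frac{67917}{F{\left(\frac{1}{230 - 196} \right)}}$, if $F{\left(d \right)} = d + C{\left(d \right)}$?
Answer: $\frac{384863}{23} \approx 16733.0$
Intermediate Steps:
$C{\left(z \right)} = 4 + z$ ($C{\left(z \right)} = z + 4 = 4 + z$)
$F{\left(d \right)} = 4 + 2 d$ ($F{\left(d \right)} = d + \left(4 + d\right) = 4 + 2 d$)
$\frac{67917}{F{\left(\frac{1}{230 - 196} \right)}} = \frac{67917}{4 + \frac{2}{230 - 196}} = \frac{67917}{4 + \frac{2}{34}} = \frac{67917}{4 + 2 \cdot \frac{1}{34}} = \frac{67917}{4 + \frac{1}{17}} = \frac{67917}{\frac{69}{17}} = 67917 \cdot \frac{17}{69} = \frac{384863}{23}$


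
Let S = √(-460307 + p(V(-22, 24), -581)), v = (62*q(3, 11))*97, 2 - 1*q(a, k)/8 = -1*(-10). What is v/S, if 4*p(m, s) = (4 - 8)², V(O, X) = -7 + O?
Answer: 384896*I*√460303/460303 ≈ 567.31*I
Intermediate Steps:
q(a, k) = -64 (q(a, k) = 16 - (-8)*(-10) = 16 - 8*10 = 16 - 80 = -64)
p(m, s) = 4 (p(m, s) = (4 - 8)²/4 = (¼)*(-4)² = (¼)*16 = 4)
v = -384896 (v = (62*(-64))*97 = -3968*97 = -384896)
S = I*√460303 (S = √(-460307 + 4) = √(-460303) = I*√460303 ≈ 678.46*I)
v/S = -384896*(-I*√460303/460303) = -(-384896)*I*√460303/460303 = 384896*I*√460303/460303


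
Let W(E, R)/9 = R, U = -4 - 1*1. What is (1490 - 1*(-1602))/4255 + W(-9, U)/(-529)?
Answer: 79441/97865 ≈ 0.81174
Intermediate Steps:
U = -5 (U = -4 - 1 = -5)
W(E, R) = 9*R
(1490 - 1*(-1602))/4255 + W(-9, U)/(-529) = (1490 - 1*(-1602))/4255 + (9*(-5))/(-529) = (1490 + 1602)*(1/4255) - 45*(-1/529) = 3092*(1/4255) + 45/529 = 3092/4255 + 45/529 = 79441/97865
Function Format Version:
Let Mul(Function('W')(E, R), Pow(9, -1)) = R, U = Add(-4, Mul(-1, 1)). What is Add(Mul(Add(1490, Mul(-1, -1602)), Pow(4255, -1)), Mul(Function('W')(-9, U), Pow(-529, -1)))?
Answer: Rational(79441, 97865) ≈ 0.81174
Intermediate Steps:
U = -5 (U = Add(-4, -1) = -5)
Function('W')(E, R) = Mul(9, R)
Add(Mul(Add(1490, Mul(-1, -1602)), Pow(4255, -1)), Mul(Function('W')(-9, U), Pow(-529, -1))) = Add(Mul(Add(1490, Mul(-1, -1602)), Pow(4255, -1)), Mul(Mul(9, -5), Pow(-529, -1))) = Add(Mul(Add(1490, 1602), Rational(1, 4255)), Mul(-45, Rational(-1, 529))) = Add(Mul(3092, Rational(1, 4255)), Rational(45, 529)) = Add(Rational(3092, 4255), Rational(45, 529)) = Rational(79441, 97865)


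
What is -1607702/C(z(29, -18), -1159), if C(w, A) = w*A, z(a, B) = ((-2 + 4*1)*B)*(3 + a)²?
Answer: -803851/21362688 ≈ -0.037629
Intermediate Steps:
z(a, B) = 2*B*(3 + a)² (z(a, B) = ((-2 + 4)*B)*(3 + a)² = (2*B)*(3 + a)² = 2*B*(3 + a)²)
C(w, A) = A*w
-1607702/C(z(29, -18), -1159) = -1607702*1/(41724*(3 + 29)²) = -1607702/((-2318*(-18)*32²)) = -1607702/((-2318*(-18)*1024)) = -1607702/((-1159*(-36864))) = -1607702/42725376 = -1607702*1/42725376 = -803851/21362688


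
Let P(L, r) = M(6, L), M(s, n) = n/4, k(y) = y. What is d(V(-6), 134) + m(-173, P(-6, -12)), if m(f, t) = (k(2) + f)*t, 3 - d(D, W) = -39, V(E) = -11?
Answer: 597/2 ≈ 298.50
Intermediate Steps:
M(s, n) = n/4 (M(s, n) = n*(1/4) = n/4)
P(L, r) = L/4
d(D, W) = 42 (d(D, W) = 3 - 1*(-39) = 3 + 39 = 42)
m(f, t) = t*(2 + f) (m(f, t) = (2 + f)*t = t*(2 + f))
d(V(-6), 134) + m(-173, P(-6, -12)) = 42 + ((1/4)*(-6))*(2 - 173) = 42 - 3/2*(-171) = 42 + 513/2 = 597/2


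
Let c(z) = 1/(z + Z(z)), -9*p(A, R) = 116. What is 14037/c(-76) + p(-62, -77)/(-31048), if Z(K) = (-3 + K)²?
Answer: 6045378939119/69858 ≈ 8.6538e+7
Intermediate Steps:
p(A, R) = -116/9 (p(A, R) = -⅑*116 = -116/9)
c(z) = 1/(z + (-3 + z)²)
14037/c(-76) + p(-62, -77)/(-31048) = 14037/(1/(-76 + (-3 - 76)²)) - 116/9/(-31048) = 14037/(1/(-76 + (-79)²)) - 116/9*(-1/31048) = 14037/(1/(-76 + 6241)) + 29/69858 = 14037/(1/6165) + 29/69858 = 14037*6165 + 29/69858 = 86538105 + 29/69858 = 6045378939119/69858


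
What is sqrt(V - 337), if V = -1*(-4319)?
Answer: sqrt(3982) ≈ 63.103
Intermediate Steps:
V = 4319
sqrt(V - 337) = sqrt(4319 - 337) = sqrt(3982)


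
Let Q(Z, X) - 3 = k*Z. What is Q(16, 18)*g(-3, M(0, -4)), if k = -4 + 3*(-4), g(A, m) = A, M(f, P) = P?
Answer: 759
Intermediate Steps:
k = -16 (k = -4 - 12 = -16)
Q(Z, X) = 3 - 16*Z
Q(16, 18)*g(-3, M(0, -4)) = (3 - 16*16)*(-3) = (3 - 256)*(-3) = -253*(-3) = 759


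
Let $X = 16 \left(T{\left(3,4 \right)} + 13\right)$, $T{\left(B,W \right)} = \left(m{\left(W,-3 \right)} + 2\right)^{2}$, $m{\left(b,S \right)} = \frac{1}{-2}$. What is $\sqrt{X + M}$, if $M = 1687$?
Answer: $\sqrt{1931} \approx 43.943$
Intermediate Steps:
$m{\left(b,S \right)} = - \frac{1}{2}$
$T{\left(B,W \right)} = \frac{9}{4}$ ($T{\left(B,W \right)} = \left(- \frac{1}{2} + 2\right)^{2} = \left(\frac{3}{2}\right)^{2} = \frac{9}{4}$)
$X = 244$ ($X = 16 \left(\frac{9}{4} + 13\right) = 16 \cdot \frac{61}{4} = 244$)
$\sqrt{X + M} = \sqrt{244 + 1687} = \sqrt{1931}$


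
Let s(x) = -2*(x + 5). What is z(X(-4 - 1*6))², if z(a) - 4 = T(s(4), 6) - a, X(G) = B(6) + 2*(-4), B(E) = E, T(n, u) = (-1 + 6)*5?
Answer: 961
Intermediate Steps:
s(x) = -10 - 2*x (s(x) = -2*(5 + x) = -10 - 2*x)
T(n, u) = 25 (T(n, u) = 5*5 = 25)
X(G) = -2 (X(G) = 6 + 2*(-4) = 6 - 8 = -2)
z(a) = 29 - a (z(a) = 4 + (25 - a) = 29 - a)
z(X(-4 - 1*6))² = (29 - 1*(-2))² = (29 + 2)² = 31² = 961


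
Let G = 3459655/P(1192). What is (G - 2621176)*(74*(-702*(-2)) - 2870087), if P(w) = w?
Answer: 8633232698530167/1192 ≈ 7.2426e+12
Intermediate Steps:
G = 3459655/1192 ≈ 2902.4
(G - 2621176)*(74*(-702*(-2)) - 2870087) = (3459655/1192 - 2621176)*(74*(-702*(-2)) - 2870087) = -3120982137*(74*1404 - 2870087)/1192 = -3120982137*(103896 - 2870087)/1192 = -3120982137/1192*(-2766191) = 8633232698530167/1192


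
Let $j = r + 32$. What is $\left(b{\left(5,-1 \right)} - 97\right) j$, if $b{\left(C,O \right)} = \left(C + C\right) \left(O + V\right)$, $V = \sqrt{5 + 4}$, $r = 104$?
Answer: $-10472$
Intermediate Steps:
$V = 3$ ($V = \sqrt{9} = 3$)
$j = 136$ ($j = 104 + 32 = 136$)
$b{\left(C,O \right)} = 2 C \left(3 + O\right)$ ($b{\left(C,O \right)} = \left(C + C\right) \left(O + 3\right) = 2 C \left(3 + O\right)$)
$\left(b{\left(5,-1 \right)} - 97\right) j = \left(2 \cdot 5 \left(3 - 1\right) - 97\right) 136 = \left(2 \cdot 5 \cdot 2 - 97\right) 136 = \left(20 - 97\right) 136 = \left(-77\right) 136 = -10472$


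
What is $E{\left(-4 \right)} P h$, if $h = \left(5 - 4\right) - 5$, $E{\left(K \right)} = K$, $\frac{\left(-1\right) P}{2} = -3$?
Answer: $96$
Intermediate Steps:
$P = 6$ ($P = \left(-2\right) \left(-3\right) = 6$)
$h = -4$ ($h = 1 - 5 = -4$)
$E{\left(-4 \right)} P h = \left(-4\right) 6 \left(-4\right) = \left(-24\right) \left(-4\right) = 96$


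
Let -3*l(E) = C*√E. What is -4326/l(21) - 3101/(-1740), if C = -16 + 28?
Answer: 3101/1740 + 103*√21/2 ≈ 237.78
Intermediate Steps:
C = 12
l(E) = -4*√E
-4326/l(21) - 3101/(-1740) = -4326*(-√21/84) - 3101/(-1740) = -(-103)*√21/2 - 3101*(-1/1740) = 103*√21/2 + 3101/1740 = 3101/1740 + 103*√21/2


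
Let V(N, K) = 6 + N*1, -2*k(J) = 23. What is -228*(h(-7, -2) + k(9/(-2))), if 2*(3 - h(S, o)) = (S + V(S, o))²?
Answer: 9234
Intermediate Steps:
k(J) = -23/2 (k(J) = -½*23 = -23/2)
V(N, K) = 6 + N
h(S, o) = 3 - (6 + 2*S)²/2 (h(S, o) = 3 - (S + (6 + S))²/2 = 3 - (6 + 2*S)²/2)
-228*(h(-7, -2) + k(9/(-2))) = -228*((3 - 2*(3 - 7)²) - 23/2) = -228*((3 - 2*(-4)²) - 23/2) = -228*((3 - 2*16) - 23/2) = -228*((3 - 32) - 23/2) = -228*(-29 - 23/2) = -228*(-81/2) = 9234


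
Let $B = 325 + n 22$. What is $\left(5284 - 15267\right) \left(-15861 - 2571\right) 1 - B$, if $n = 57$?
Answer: $184005077$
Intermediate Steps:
$B = 1579$ ($B = 325 + 57 \cdot 22 = 325 + 1254 = 1579$)
$\left(5284 - 15267\right) \left(-15861 - 2571\right) 1 - B = \left(5284 - 15267\right) \left(-15861 - 2571\right) 1 - 1579 = \left(-9983\right) \left(-18432\right) 1 - 1579 = 184006656 \cdot 1 - 1579 = 184006656 - 1579 = 184005077$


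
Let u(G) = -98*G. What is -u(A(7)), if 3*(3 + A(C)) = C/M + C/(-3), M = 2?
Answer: -2303/9 ≈ -255.89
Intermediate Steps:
A(C) = -3 + C/18 (A(C) = -3 + (C/2 + C/(-3))/3 = -3 + (C*(½) + C*(-⅓))/3 = -3 + (C/2 - C/3)/3 = -3 + (C/6)/3 = -3 + C/18)
-u(A(7)) = -(-98)*(-3 + (1/18)*7) = -(-98)*(-3 + 7/18) = -(-98)*(-47)/18 = -1*2303/9 = -2303/9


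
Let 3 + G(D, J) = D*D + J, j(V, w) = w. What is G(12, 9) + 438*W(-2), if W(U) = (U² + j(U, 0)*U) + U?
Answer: 1026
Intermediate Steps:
G(D, J) = -3 + J + D² (G(D, J) = -3 + (D*D + J) = -3 + (D² + J) = -3 + (J + D²) = -3 + J + D²)
W(U) = U + U² (W(U) = (U² + 0*U) + U = (U² + 0) + U = U² + U = U + U²)
G(12, 9) + 438*W(-2) = (-3 + 9 + 12²) + 438*(-2*(1 - 2)) = (-3 + 9 + 144) + 438*(-2*(-1)) = 150 + 438*2 = 150 + 876 = 1026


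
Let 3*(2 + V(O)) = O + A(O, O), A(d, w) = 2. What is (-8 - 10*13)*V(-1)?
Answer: 230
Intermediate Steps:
V(O) = -4/3 + O/3 (V(O) = -2 + (O + 2)/3 = -2 + (2 + O)/3 = -2 + (⅔ + O/3) = -4/3 + O/3)
(-8 - 10*13)*V(-1) = (-8 - 10*13)*(-4/3 + (⅓)*(-1)) = (-8 - 130)*(-4/3 - ⅓) = -138*(-5/3) = 230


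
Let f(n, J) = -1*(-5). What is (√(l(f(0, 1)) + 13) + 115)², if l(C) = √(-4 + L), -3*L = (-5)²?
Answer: (345 + √3*√(39 + I*√111))²/9 ≈ 14075.0 + 114.53*I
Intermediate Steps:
f(n, J) = 5
L = -25/3 (L = -⅓*(-5)² = -⅓*25 = -25/3 ≈ -8.3333)
l(C) = I*√111/3 (l(C) = √(-4 - 25/3) = √(-37/3) = I*√111/3)
(√(l(f(0, 1)) + 13) + 115)² = (√(I*√111/3 + 13) + 115)² = (√(13 + I*√111/3) + 115)² = (115 + √(13 + I*√111/3))²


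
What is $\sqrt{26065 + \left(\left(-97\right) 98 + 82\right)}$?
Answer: $129$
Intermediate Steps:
$\sqrt{26065 + \left(\left(-97\right) 98 + 82\right)} = \sqrt{26065 + \left(-9506 + 82\right)} = \sqrt{26065 - 9424} = \sqrt{16641} = 129$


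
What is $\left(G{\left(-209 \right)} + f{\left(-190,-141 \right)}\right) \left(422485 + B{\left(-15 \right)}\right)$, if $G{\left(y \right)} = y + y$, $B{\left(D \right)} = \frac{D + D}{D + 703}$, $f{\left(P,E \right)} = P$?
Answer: $- \frac{11045446700}{43} \approx -2.5687 \cdot 10^{8}$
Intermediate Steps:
$B{\left(D \right)} = \frac{2 D}{703 + D}$
$G{\left(y \right)} = 2 y$
$\left(G{\left(-209 \right)} + f{\left(-190,-141 \right)}\right) \left(422485 + B{\left(-15 \right)}\right) = \left(2 \left(-209\right) - 190\right) \left(422485 + 2 \left(-15\right) \frac{1}{703 - 15}\right) = \left(-418 - 190\right) \left(422485 + 2 \left(-15\right) \frac{1}{688}\right) = - 608 \left(422485 + 2 \left(-15\right) \frac{1}{688}\right) = - 608 \left(422485 - \frac{15}{344}\right) = \left(-608\right) \frac{145334825}{344} = - \frac{11045446700}{43}$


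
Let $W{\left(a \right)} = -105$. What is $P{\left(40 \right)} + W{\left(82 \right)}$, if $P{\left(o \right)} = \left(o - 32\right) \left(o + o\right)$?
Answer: $535$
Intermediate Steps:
$P{\left(o \right)} = 2 o \left(-32 + o\right)$ ($P{\left(o \right)} = \left(-32 + o\right) 2 o = 2 o \left(-32 + o\right)$)
$P{\left(40 \right)} + W{\left(82 \right)} = 2 \cdot 40 \left(-32 + 40\right) - 105 = 2 \cdot 40 \cdot 8 - 105 = 640 - 105 = 535$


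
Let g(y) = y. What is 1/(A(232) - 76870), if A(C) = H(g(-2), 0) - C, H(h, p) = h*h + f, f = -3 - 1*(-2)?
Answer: -1/77099 ≈ -1.2970e-5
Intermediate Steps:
f = -1 (f = -3 + 2 = -1)
H(h, p) = -1 + h**2 (H(h, p) = h*h - 1 = h**2 - 1 = -1 + h**2)
A(C) = 3 - C (A(C) = (-1 + (-2)**2) - C = (-1 + 4) - C = 3 - C)
1/(A(232) - 76870) = 1/((3 - 1*232) - 76870) = 1/((3 - 232) - 76870) = 1/(-229 - 76870) = 1/(-77099) = -1/77099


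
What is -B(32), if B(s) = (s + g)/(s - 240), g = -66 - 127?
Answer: -161/208 ≈ -0.77404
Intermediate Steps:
g = -193
B(s) = (-193 + s)/(-240 + s) (B(s) = (s - 193)/(s - 240) = (-193 + s)/(-240 + s))
-B(32) = -(-193 + 32)/(-240 + 32) = -(-161)/(-208) = -(-1)*(-161)/208 = -1*161/208 = -161/208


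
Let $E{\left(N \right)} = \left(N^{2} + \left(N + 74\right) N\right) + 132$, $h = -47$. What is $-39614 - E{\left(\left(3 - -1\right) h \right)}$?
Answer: $-96522$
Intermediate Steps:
$E{\left(N \right)} = 132 + N^{2} + N \left(74 + N\right)$ ($E{\left(N \right)} = \left(N^{2} + \left(74 + N\right) N\right) + 132 = \left(N^{2} + N \left(74 + N\right)\right) + 132 = 132 + N^{2} + N \left(74 + N\right)$)
$-39614 - E{\left(\left(3 - -1\right) h \right)} = -39614 - \left(132 + 2 \left(\left(3 - -1\right) \left(-47\right)\right)^{2} + 74 \left(3 - -1\right) \left(-47\right)\right) = -39614 - \left(132 + 2 \left(\left(3 + 1\right) \left(-47\right)\right)^{2} + 74 \left(3 + 1\right) \left(-47\right)\right) = -39614 - \left(132 + 2 \left(4 \left(-47\right)\right)^{2} + 74 \cdot 4 \left(-47\right)\right) = -39614 - \left(132 + 2 \left(-188\right)^{2} + 74 \left(-188\right)\right) = -39614 - \left(132 + 2 \cdot 35344 - 13912\right) = -39614 - \left(132 + 70688 - 13912\right) = -39614 - 56908 = -96522$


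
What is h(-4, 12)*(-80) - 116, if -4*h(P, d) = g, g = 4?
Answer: -36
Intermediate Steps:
h(P, d) = -1 (h(P, d) = -¼*4 = -1)
h(-4, 12)*(-80) - 116 = -1*(-80) - 116 = 80 - 116 = -36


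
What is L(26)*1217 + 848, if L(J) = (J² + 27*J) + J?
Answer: 1709516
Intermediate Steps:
L(J) = J² + 28*J
L(26)*1217 + 848 = (26*(28 + 26))*1217 + 848 = (26*54)*1217 + 848 = 1404*1217 + 848 = 1708668 + 848 = 1709516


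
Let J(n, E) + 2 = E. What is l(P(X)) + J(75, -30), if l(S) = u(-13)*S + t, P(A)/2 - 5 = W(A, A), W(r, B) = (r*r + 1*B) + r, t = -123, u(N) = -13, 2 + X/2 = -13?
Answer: -22125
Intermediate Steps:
X = -30 (X = -4 + 2*(-13) = -4 - 26 = -30)
J(n, E) = -2 + E
W(r, B) = B + r + r**2 (W(r, B) = (r**2 + B) + r = (B + r**2) + r = B + r + r**2)
P(A) = 10 + 2*A**2 + 4*A (P(A) = 10 + 2*(A + A + A**2) = 10 + 2*(A**2 + 2*A) = 10 + (2*A**2 + 4*A) = 10 + 2*A**2 + 4*A)
l(S) = -123 - 13*S (l(S) = -13*S - 123 = -123 - 13*S)
l(P(X)) + J(75, -30) = (-123 - 13*(10 + 2*(-30)**2 + 4*(-30))) + (-2 - 30) = (-123 - 13*(10 + 2*900 - 120)) - 32 = (-123 - 13*(10 + 1800 - 120)) - 32 = (-123 - 13*1690) - 32 = (-123 - 21970) - 32 = -22093 - 32 = -22125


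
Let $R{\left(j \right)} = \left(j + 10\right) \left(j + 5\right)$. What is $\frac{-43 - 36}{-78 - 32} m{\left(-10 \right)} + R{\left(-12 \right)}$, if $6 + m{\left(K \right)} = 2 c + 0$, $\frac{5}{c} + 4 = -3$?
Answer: $\frac{3336}{385} \approx 8.6649$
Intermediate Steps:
$c = - \frac{5}{7}$ ($c = \frac{5}{-4 - 3} = \frac{5}{-7} = 5 \left(- \frac{1}{7}\right) = - \frac{5}{7} \approx -0.71429$)
$m{\left(K \right)} = - \frac{52}{7}$ ($m{\left(K \right)} = -6 + \left(2 \left(- \frac{5}{7}\right) + 0\right) = -6 + \left(- \frac{10}{7} + 0\right) = -6 - \frac{10}{7} = - \frac{52}{7}$)
$R{\left(j \right)} = \left(5 + j\right) \left(10 + j\right)$ ($R{\left(j \right)} = \left(10 + j\right) \left(5 + j\right) = \left(5 + j\right) \left(10 + j\right)$)
$\frac{-43 - 36}{-78 - 32} m{\left(-10 \right)} + R{\left(-12 \right)} = \frac{-43 - 36}{-78 - 32} \left(- \frac{52}{7}\right) + \left(50 + \left(-12\right)^{2} + 15 \left(-12\right)\right) = - \frac{79}{-110} \left(- \frac{52}{7}\right) + \left(50 + 144 - 180\right) = \left(-79\right) \left(- \frac{1}{110}\right) \left(- \frac{52}{7}\right) + 14 = \frac{79}{110} \left(- \frac{52}{7}\right) + 14 = - \frac{2054}{385} + 14 = \frac{3336}{385}$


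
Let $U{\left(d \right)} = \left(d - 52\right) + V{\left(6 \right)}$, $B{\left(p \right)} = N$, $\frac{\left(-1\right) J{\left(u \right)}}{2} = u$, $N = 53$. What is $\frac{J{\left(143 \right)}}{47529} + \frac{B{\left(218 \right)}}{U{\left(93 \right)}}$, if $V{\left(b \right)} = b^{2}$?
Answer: $\frac{2497015}{3659733} \approx 0.68229$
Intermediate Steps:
$J{\left(u \right)} = - 2 u$
$B{\left(p \right)} = 53$
$U{\left(d \right)} = -16 + d$ ($U{\left(d \right)} = \left(d - 52\right) + 6^{2} = \left(-52 + d\right) + 36 = -16 + d$)
$\frac{J{\left(143 \right)}}{47529} + \frac{B{\left(218 \right)}}{U{\left(93 \right)}} = \frac{\left(-2\right) 143}{47529} + \frac{53}{-16 + 93} = \left(-286\right) \frac{1}{47529} + \frac{53}{77} = - \frac{286}{47529} + 53 \cdot \frac{1}{77} = - \frac{286}{47529} + \frac{53}{77} = \frac{2497015}{3659733}$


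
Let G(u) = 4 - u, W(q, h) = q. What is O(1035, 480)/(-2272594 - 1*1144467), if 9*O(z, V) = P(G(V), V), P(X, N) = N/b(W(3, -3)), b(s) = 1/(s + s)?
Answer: -320/3417061 ≈ -9.3648e-5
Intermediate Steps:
b(s) = 1/(2*s)
P(X, N) = 6*N (P(X, N) = N/(((1/2)/3)) = N/(((1/2)*(1/3))) = N/(1/6) = N*6 = 6*N)
O(z, V) = 2*V/3 (O(z, V) = (6*V)/9 = 2*V/3)
O(1035, 480)/(-2272594 - 1*1144467) = ((2/3)*480)/(-2272594 - 1*1144467) = 320/(-2272594 - 1144467) = 320/(-3417061) = 320*(-1/3417061) = -320/3417061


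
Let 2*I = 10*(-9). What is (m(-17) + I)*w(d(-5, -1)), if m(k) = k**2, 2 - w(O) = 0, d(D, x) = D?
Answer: 488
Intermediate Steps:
w(O) = 2 (w(O) = 2 - 1*0 = 2 + 0 = 2)
I = -45 (I = (10*(-9))/2 = (1/2)*(-90) = -45)
(m(-17) + I)*w(d(-5, -1)) = ((-17)**2 - 45)*2 = (289 - 45)*2 = 244*2 = 488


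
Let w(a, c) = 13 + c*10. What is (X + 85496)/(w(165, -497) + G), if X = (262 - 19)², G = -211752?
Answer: -144545/216709 ≈ -0.66700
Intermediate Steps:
w(a, c) = 13 + 10*c
X = 59049 (X = 243² = 59049)
(X + 85496)/(w(165, -497) + G) = (59049 + 85496)/((13 + 10*(-497)) - 211752) = 144545/((13 - 4970) - 211752) = 144545/(-4957 - 211752) = 144545/(-216709) = 144545*(-1/216709) = -144545/216709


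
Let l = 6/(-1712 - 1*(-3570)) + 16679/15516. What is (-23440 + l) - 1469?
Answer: -359031851537/14414364 ≈ -24908.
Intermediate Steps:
l = 15541339/14414364 (l = 6/(-1712 + 3570) + 16679*(1/15516) = 6/1858 + 16679/15516 = 6*(1/1858) + 16679/15516 = 3/929 + 16679/15516 = 15541339/14414364 ≈ 1.0782)
(-23440 + l) - 1469 = (-23440 + 15541339/14414364) - 1469 = -337857150821/14414364 - 1469 = -359031851537/14414364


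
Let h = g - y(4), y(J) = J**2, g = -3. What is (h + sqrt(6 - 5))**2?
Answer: 324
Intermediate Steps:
h = -19 (h = -3 - 1*4**2 = -3 - 1*16 = -3 - 16 = -19)
(h + sqrt(6 - 5))**2 = (-19 + sqrt(6 - 5))**2 = (-19 + sqrt(1))**2 = (-19 + 1)**2 = (-18)**2 = 324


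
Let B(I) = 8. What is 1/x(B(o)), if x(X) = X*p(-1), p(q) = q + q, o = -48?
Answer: -1/16 ≈ -0.062500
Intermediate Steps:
p(q) = 2*q
x(X) = -2*X (x(X) = X*(2*(-1)) = X*(-2) = -2*X)
1/x(B(o)) = 1/(-2*8) = 1/(-16) = -1/16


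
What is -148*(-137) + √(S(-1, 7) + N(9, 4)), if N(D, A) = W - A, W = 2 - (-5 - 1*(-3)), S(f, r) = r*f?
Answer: 20276 + I*√7 ≈ 20276.0 + 2.6458*I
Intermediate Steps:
S(f, r) = f*r
W = 4 (W = 2 - (-5 + 3) = 2 - 1*(-2) = 2 + 2 = 4)
N(D, A) = 4 - A
-148*(-137) + √(S(-1, 7) + N(9, 4)) = -148*(-137) + √(-1*7 + (4 - 1*4)) = 20276 + √(-7 + (4 - 4)) = 20276 + √(-7 + 0) = 20276 + √(-7) = 20276 + I*√7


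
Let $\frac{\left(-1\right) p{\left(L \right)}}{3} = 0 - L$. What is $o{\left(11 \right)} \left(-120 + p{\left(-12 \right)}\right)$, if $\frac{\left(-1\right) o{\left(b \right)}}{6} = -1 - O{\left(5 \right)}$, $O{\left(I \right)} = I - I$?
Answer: $-936$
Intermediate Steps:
$p{\left(L \right)} = 3 L$ ($p{\left(L \right)} = - 3 \left(0 - L\right) = - 3 \left(- L\right) = 3 L$)
$O{\left(I \right)} = 0$
$o{\left(b \right)} = 6$ ($o{\left(b \right)} = - 6 \left(-1 - 0\right) = - 6 \left(-1 + 0\right) = \left(-6\right) \left(-1\right) = 6$)
$o{\left(11 \right)} \left(-120 + p{\left(-12 \right)}\right) = 6 \left(-120 + 3 \left(-12\right)\right) = 6 \left(-120 - 36\right) = 6 \left(-156\right) = -936$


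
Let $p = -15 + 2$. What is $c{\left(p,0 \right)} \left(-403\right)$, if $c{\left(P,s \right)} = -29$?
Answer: $11687$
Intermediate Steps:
$p = -13$
$c{\left(p,0 \right)} \left(-403\right) = \left(-29\right) \left(-403\right) = 11687$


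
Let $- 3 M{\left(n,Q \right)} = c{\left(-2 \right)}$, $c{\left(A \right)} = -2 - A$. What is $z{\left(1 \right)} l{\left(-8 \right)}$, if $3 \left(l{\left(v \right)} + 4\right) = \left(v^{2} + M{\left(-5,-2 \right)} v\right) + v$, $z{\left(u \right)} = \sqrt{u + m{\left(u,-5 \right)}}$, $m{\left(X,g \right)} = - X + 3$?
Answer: $\frac{44 \sqrt{3}}{3} \approx 25.403$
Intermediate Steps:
$m{\left(X,g \right)} = 3 - X$
$z{\left(u \right)} = \sqrt{3}$ ($z{\left(u \right)} = \sqrt{u - \left(-3 + u\right)} = \sqrt{3}$)
$M{\left(n,Q \right)} = 0$ ($M{\left(n,Q \right)} = - \frac{-2 - -2}{3} = - \frac{-2 + 2}{3} = \left(- \frac{1}{3}\right) 0 = 0$)
$l{\left(v \right)} = -4 + \frac{v}{3} + \frac{v^{2}}{3}$ ($l{\left(v \right)} = -4 + \frac{\left(v^{2} + 0 v\right) + v}{3} = -4 + \frac{\left(v^{2} + 0\right) + v}{3} = -4 + \frac{v^{2} + v}{3} = -4 + \frac{v + v^{2}}{3} = -4 + \left(\frac{v}{3} + \frac{v^{2}}{3}\right) = -4 + \frac{v}{3} + \frac{v^{2}}{3}$)
$z{\left(1 \right)} l{\left(-8 \right)} = \sqrt{3} \left(-4 + \frac{1}{3} \left(-8\right) + \frac{\left(-8\right)^{2}}{3}\right) = \sqrt{3} \left(-4 - \frac{8}{3} + \frac{1}{3} \cdot 64\right) = \sqrt{3} \left(-4 - \frac{8}{3} + \frac{64}{3}\right) = \sqrt{3} \cdot \frac{44}{3} = \frac{44 \sqrt{3}}{3}$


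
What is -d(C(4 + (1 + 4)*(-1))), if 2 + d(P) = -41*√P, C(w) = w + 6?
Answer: 2 + 41*√5 ≈ 93.679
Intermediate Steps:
C(w) = 6 + w
d(P) = -2 - 41*√P
-d(C(4 + (1 + 4)*(-1))) = -(-2 - 41*√(6 + (4 + (1 + 4)*(-1)))) = -(-2 - 41*√(6 + (4 + 5*(-1)))) = -(-2 - 41*√(6 + (4 - 5))) = -(-2 - 41*√(6 - 1)) = -(-2 - 41*√5) = 2 + 41*√5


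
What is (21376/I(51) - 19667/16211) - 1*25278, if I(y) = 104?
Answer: -406469341/16211 ≈ -25074.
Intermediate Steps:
(21376/I(51) - 19667/16211) - 1*25278 = (21376/104 - 19667/16211) - 1*25278 = (21376*(1/104) - 19667*1/16211) - 25278 = (2672/13 - 19667/16211) - 25278 = 3312317/16211 - 25278 = -406469341/16211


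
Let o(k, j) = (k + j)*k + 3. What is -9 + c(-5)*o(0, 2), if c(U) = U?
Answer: -24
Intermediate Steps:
o(k, j) = 3 + k*(j + k) (o(k, j) = (j + k)*k + 3 = k*(j + k) + 3 = 3 + k*(j + k))
-9 + c(-5)*o(0, 2) = -9 - 5*(3 + 0² + 2*0) = -9 - 5*(3 + 0 + 0) = -9 - 5*3 = -9 - 15 = -24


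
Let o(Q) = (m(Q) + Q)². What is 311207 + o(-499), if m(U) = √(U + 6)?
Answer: 559715 - 998*I*√493 ≈ 5.5972e+5 - 22159.0*I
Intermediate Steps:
m(U) = √(6 + U)
o(Q) = (Q + √(6 + Q))² (o(Q) = (√(6 + Q) + Q)² = (Q + √(6 + Q))²)
311207 + o(-499) = 311207 + (-499 + √(6 - 499))² = 311207 + (-499 + √(-493))² = 311207 + (-499 + I*√493)²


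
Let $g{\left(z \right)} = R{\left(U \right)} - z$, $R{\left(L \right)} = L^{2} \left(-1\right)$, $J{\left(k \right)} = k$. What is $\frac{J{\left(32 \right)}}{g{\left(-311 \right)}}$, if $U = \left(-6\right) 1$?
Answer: $\frac{32}{275} \approx 0.11636$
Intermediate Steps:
$U = -6$
$R{\left(L \right)} = - L^{2}$
$g{\left(z \right)} = -36 - z$ ($g{\left(z \right)} = - \left(-6\right)^{2} - z = \left(-1\right) 36 - z = -36 - z$)
$\frac{J{\left(32 \right)}}{g{\left(-311 \right)}} = \frac{32}{-36 - -311} = \frac{32}{-36 + 311} = \frac{32}{275}$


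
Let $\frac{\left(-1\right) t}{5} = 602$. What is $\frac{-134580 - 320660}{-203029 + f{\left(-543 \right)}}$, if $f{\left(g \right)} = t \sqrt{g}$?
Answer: $\frac{92426921960}{46140409141} - \frac{1370272400 i \sqrt{543}}{46140409141} \approx 2.0032 - 0.69203 i$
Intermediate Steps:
$t = -3010$ ($t = \left(-5\right) 602 = -3010$)
$f{\left(g \right)} = - 3010 \sqrt{g}$
$\frac{-134580 - 320660}{-203029 + f{\left(-543 \right)}} = \frac{-134580 - 320660}{-203029 - 3010 \sqrt{-543}} = - \frac{455240}{-203029 - 3010 i \sqrt{543}}$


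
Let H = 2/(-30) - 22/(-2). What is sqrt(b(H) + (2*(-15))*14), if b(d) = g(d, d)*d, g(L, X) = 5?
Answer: 2*I*sqrt(822)/3 ≈ 19.114*I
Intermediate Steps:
H = 164/15 (H = 2*(-1/30) - 22*(-1/2) = -1/15 + 11 = 164/15 ≈ 10.933)
b(d) = 5*d
sqrt(b(H) + (2*(-15))*14) = sqrt(5*(164/15) + (2*(-15))*14) = sqrt(164/3 - 30*14) = sqrt(164/3 - 420) = sqrt(-1096/3) = 2*I*sqrt(822)/3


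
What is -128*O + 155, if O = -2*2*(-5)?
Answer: -2405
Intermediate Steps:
O = 20 (O = -4*(-5) = 20)
-128*O + 155 = -128*20 + 155 = -2560 + 155 = -2405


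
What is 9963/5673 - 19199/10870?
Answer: -206039/20555170 ≈ -0.010024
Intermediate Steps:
9963/5673 - 19199/10870 = 9963*(1/5673) - 19199*1/10870 = 3321/1891 - 19199/10870 = -206039/20555170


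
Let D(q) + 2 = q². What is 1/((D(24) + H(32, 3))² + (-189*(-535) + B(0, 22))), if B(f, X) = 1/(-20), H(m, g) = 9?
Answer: 20/8820079 ≈ 2.2676e-6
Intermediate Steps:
B(f, X) = -1/20
D(q) = -2 + q²
1/((D(24) + H(32, 3))² + (-189*(-535) + B(0, 22))) = 1/(((-2 + 24²) + 9)² + (-189*(-535) - 1/20)) = 1/(((-2 + 576) + 9)² + (101115 - 1/20)) = 1/((574 + 9)² + 2022299/20) = 1/(583² + 2022299/20) = 1/(339889 + 2022299/20) = 1/(8820079/20) = 20/8820079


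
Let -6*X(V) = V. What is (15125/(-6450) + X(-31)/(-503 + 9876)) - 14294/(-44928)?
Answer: -1411189175/696451392 ≈ -2.0263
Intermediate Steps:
X(V) = -V/6
(15125/(-6450) + X(-31)/(-503 + 9876)) - 14294/(-44928) = (15125/(-6450) + (-⅙*(-31))/(-503 + 9876)) - 14294/(-44928) = (15125*(-1/6450) + (31/6)/9373) - 14294*(-1/44928) = (-605/258 + (31/6)*(1/9373)) + 7147/22464 = (-605/258 + 31/56238) + 7147/22464 = -2834666/1209117 + 7147/22464 = -1411189175/696451392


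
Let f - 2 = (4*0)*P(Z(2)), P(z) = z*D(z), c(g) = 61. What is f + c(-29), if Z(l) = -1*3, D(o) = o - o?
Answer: 63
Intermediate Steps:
D(o) = 0
Z(l) = -3
P(z) = 0 (P(z) = z*0 = 0)
f = 2 (f = 2 + (4*0)*0 = 2 + 0*0 = 2 + 0 = 2)
f + c(-29) = 2 + 61 = 63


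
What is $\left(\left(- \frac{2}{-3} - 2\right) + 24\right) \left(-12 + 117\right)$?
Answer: $2380$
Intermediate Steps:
$\left(\left(- \frac{2}{-3} - 2\right) + 24\right) \left(-12 + 117\right) = \left(\left(\left(-2\right) \left(- \frac{1}{3}\right) - 2\right) + 24\right) 105 = \left(\left(\frac{2}{3} - 2\right) + 24\right) 105 = \left(- \frac{4}{3} + 24\right) 105 = \frac{68}{3} \cdot 105 = 2380$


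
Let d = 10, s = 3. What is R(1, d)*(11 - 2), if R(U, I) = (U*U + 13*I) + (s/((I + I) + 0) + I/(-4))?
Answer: 23157/20 ≈ 1157.8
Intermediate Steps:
R(U, I) = U² + 3/(2*I) + 51*I/4 (R(U, I) = (U*U + 13*I) + (3/((I + I) + 0) + I/(-4)) = (U² + 13*I) + (3/(2*I + 0) + I*(-¼)) = (U² + 13*I) + (3/((2*I)) - I/4) = (U² + 13*I) + (3*(1/(2*I)) - I/4) = (U² + 13*I) + (3/(2*I) - I/4) = (U² + 13*I) + (-I/4 + 3/(2*I)) = U² + 3/(2*I) + 51*I/4)
R(1, d)*(11 - 2) = (1² + (3/2)/10 + (51/4)*10)*(11 - 2) = (1 + (3/2)*(⅒) + 255/2)*9 = (1 + 3/20 + 255/2)*9 = (2573/20)*9 = 23157/20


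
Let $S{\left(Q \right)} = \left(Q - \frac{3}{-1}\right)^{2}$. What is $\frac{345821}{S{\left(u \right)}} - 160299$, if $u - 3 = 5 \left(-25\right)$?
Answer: $- \frac{324235474}{2023} \approx -1.6027 \cdot 10^{5}$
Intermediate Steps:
$u = -122$ ($u = 3 + 5 \left(-25\right) = 3 - 125 = -122$)
$S{\left(Q \right)} = \left(3 + Q\right)^{2}$ ($S{\left(Q \right)} = \left(Q - -3\right)^{2} = \left(Q + 3\right)^{2} = \left(3 + Q\right)^{2}$)
$\frac{345821}{S{\left(u \right)}} - 160299 = \frac{345821}{\left(3 - 122\right)^{2}} - 160299 = \frac{345821}{\left(-119\right)^{2}} - 160299 = \frac{345821}{14161} - 160299 = 345821 \cdot \frac{1}{14161} - 160299 = \frac{49403}{2023} - 160299 = - \frac{324235474}{2023}$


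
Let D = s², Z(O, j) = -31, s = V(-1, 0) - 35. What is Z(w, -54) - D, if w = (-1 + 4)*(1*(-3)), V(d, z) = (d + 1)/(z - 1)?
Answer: -1256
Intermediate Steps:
V(d, z) = (1 + d)/(-1 + z)
w = -9 (w = 3*(-3) = -9)
s = -35 (s = (1 - 1)/(-1 + 0) - 35 = 0/(-1) - 35 = -1*0 - 35 = 0 - 35 = -35)
D = 1225 (D = (-35)² = 1225)
Z(w, -54) - D = -31 - 1*1225 = -31 - 1225 = -1256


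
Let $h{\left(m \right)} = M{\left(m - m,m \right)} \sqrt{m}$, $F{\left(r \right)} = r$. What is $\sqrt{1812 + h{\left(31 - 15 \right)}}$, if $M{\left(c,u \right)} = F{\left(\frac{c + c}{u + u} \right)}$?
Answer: $2 \sqrt{453} \approx 42.568$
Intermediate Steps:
$M{\left(c,u \right)} = \frac{c}{u}$ ($M{\left(c,u \right)} = \frac{c + c}{u + u} = \frac{2 c}{2 u} = 2 c \frac{1}{2 u} = \frac{c}{u}$)
$h{\left(m \right)} = 0$ ($h{\left(m \right)} = \frac{m - m}{m} \sqrt{m} = \frac{0}{m} \sqrt{m} = 0 \sqrt{m} = 0$)
$\sqrt{1812 + h{\left(31 - 15 \right)}} = \sqrt{1812 + 0} = \sqrt{1812} = 2 \sqrt{453}$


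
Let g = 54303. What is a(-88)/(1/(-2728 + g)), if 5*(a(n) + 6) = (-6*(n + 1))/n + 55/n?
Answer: -33183355/88 ≈ -3.7708e+5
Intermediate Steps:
a(n) = -6 + 11/n + (-6 - 6*n)/(5*n) (a(n) = -6 + ((-6*(n + 1))/n + 55/n)/5 = -6 + ((-6*(1 + n))/n + 55/n)/5 = -6 + ((-6 - 6*n)/n + 55/n)/5 = -6 + (55/n + (-6 - 6*n)/n)/5 = -6 + (11/n + (-6 - 6*n)/(5*n)) = -6 + 11/n + (-6 - 6*n)/(5*n))
a(-88)/(1/(-2728 + g)) = ((⅕)*(49 - 36*(-88))/(-88))/(1/(-2728 + 54303)) = ((⅕)*(-1/88)*(49 + 3168))/(1/51575) = ((⅕)*(-1/88)*3217)/(1/51575) = -3217/440*51575 = -33183355/88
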